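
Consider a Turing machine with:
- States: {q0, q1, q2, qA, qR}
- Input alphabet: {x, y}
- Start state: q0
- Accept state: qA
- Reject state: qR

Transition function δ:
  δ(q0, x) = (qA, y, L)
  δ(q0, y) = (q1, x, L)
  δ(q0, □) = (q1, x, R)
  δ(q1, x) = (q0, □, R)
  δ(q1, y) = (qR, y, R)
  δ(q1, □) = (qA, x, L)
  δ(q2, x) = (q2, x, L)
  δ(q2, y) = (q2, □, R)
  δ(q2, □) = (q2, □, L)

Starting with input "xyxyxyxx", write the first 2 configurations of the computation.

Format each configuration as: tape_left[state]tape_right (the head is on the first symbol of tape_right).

Transitions applied:
Step 1: δ(q0, x) = (qA, y, L)

The first 2 configurations are:
[q0]xyxyxyxx ⊢ [qA]□yyxyxyxx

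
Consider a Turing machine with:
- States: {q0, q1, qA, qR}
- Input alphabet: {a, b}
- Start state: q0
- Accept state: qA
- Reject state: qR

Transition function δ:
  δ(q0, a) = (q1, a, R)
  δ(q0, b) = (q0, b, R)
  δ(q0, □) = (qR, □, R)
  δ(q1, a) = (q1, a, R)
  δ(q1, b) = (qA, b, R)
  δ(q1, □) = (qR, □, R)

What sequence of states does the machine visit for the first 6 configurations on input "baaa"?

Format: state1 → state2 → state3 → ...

Execution trace:
Initial: [q0]baaa
Step 1: δ(q0, b) = (q0, b, R) → b[q0]aaa
Step 2: δ(q0, a) = (q1, a, R) → ba[q1]aa
Step 3: δ(q1, a) = (q1, a, R) → baa[q1]a
Step 4: δ(q1, a) = (q1, a, R) → baaa[q1]□
Step 5: δ(q1, □) = (qR, □, R) → baaa□[qR]□

The machine reaches the reject state qR and halts.

State sequence: q0 → q0 → q1 → q1 → q1 → qR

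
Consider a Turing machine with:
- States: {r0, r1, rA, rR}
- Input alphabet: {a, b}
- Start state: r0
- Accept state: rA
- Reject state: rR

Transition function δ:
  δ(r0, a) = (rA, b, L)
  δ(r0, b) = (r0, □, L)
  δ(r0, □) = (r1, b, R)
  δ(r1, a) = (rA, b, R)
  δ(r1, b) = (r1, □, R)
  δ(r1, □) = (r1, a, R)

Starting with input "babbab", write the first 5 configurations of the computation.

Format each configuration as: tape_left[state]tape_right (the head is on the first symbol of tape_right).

Transitions applied:
Step 1: δ(r0, b) = (r0, □, L)
Step 2: δ(r0, □) = (r1, b, R)
Step 3: δ(r1, □) = (r1, a, R)
Step 4: δ(r1, a) = (rA, b, R)

The first 5 configurations are:
[r0]babbab ⊢ [r0]□□abbab ⊢ b[r1]□abbab ⊢ ba[r1]abbab ⊢ bab[rA]bbab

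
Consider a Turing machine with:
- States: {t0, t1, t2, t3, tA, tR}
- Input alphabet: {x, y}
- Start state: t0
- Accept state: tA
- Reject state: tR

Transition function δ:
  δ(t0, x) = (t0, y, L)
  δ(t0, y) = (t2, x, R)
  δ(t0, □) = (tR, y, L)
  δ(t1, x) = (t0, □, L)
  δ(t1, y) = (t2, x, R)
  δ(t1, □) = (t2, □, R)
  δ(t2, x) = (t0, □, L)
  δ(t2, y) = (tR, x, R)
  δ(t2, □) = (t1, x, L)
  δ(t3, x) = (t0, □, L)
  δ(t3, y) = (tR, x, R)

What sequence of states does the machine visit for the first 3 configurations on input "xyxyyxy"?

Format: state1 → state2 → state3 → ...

Execution trace:
Initial: [t0]xyxyyxy
Step 1: δ(t0, x) = (t0, y, L) → [t0]□yyxyyxy
Step 2: δ(t0, □) = (tR, y, L) → [tR]□yyyxyyxy

The machine reaches the reject state tR and halts.

State sequence: t0 → t0 → tR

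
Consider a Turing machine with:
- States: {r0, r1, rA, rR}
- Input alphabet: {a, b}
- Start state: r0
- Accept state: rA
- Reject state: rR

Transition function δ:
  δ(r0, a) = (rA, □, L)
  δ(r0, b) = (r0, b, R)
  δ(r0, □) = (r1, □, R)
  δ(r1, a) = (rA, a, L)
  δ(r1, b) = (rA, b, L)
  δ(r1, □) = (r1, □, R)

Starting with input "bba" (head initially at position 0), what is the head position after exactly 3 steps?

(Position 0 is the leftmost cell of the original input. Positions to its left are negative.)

Execution trace (head position shown):
Step 0: [r0]bba  (head at position 0)
Step 1: move right → b[r0]ba  (head at position 1)
Step 2: move right → bb[r0]a  (head at position 2)
Step 3: move left → b[rA]b□  (head at position 1)

After 3 steps, the head is at position 1.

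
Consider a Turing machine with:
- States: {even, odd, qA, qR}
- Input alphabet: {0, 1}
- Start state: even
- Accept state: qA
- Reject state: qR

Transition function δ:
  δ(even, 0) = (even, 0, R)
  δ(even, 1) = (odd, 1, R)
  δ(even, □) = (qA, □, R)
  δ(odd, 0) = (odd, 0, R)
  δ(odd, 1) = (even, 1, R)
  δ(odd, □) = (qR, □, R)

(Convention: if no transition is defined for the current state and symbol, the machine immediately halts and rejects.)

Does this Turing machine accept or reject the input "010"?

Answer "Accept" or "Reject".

Execution trace:
Initial: [even]010
Step 1: δ(even, 0) = (even, 0, R) → 0[even]10
Step 2: δ(even, 1) = (odd, 1, R) → 01[odd]0
Step 3: δ(odd, 0) = (odd, 0, R) → 010[odd]□
Step 4: δ(odd, □) = (qR, □, R) → 010□[qR]□

The machine reaches the reject state qR and halts.

Answer: Reject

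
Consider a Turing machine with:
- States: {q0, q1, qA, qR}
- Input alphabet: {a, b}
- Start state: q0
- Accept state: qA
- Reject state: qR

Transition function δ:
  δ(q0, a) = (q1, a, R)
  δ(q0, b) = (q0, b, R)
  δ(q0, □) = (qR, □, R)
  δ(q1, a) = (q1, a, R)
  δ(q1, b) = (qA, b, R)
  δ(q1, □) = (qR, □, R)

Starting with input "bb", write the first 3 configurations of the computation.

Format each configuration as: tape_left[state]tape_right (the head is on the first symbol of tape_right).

Transitions applied:
Step 1: δ(q0, b) = (q0, b, R)
Step 2: δ(q0, b) = (q0, b, R)

The first 3 configurations are:
[q0]bb ⊢ b[q0]b ⊢ bb[q0]□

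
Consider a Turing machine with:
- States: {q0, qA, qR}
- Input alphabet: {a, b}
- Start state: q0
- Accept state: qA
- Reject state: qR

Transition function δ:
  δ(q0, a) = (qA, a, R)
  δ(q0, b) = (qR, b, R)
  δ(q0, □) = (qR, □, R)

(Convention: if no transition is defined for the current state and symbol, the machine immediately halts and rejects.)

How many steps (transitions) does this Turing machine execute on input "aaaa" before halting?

Execution trace:
Initial: [q0]aaaa
Step 1: δ(q0, a) = (qA, a, R) → a[qA]aaa

The machine reaches the accept state qA and halts.

The machine executed 1 step before halting.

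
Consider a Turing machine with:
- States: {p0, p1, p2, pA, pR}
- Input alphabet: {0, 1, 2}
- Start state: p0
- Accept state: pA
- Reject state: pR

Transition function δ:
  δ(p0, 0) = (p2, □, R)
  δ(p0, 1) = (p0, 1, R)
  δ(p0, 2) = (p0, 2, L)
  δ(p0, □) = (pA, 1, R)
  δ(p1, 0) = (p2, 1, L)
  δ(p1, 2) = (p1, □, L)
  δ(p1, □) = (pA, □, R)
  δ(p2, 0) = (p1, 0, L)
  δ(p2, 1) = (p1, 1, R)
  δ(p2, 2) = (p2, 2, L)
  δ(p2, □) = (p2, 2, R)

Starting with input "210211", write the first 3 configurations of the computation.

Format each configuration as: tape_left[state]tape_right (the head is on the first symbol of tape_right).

Transitions applied:
Step 1: δ(p0, 2) = (p0, 2, L)
Step 2: δ(p0, □) = (pA, 1, R)

The first 3 configurations are:
[p0]210211 ⊢ [p0]□210211 ⊢ 1[pA]210211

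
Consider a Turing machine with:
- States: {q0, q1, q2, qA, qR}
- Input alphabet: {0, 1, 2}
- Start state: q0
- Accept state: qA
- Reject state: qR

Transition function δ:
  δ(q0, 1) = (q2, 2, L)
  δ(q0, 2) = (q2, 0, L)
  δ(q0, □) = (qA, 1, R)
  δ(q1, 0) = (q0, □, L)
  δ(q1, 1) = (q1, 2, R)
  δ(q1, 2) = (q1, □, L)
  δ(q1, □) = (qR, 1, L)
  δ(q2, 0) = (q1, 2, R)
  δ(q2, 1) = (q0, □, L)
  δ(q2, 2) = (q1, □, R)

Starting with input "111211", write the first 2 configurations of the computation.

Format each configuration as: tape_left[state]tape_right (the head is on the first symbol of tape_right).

Transitions applied:
Step 1: δ(q0, 1) = (q2, 2, L)

The first 2 configurations are:
[q0]111211 ⊢ [q2]□211211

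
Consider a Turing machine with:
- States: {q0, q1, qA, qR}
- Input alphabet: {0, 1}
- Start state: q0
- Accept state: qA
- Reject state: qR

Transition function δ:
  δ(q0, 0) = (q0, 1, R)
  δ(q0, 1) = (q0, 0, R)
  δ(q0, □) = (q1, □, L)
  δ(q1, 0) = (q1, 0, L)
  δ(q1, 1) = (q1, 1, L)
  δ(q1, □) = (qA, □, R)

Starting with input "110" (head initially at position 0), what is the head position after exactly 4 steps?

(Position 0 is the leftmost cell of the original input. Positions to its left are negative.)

Execution trace (head position shown):
Step 0: [q0]110  (head at position 0)
Step 1: move right → 0[q0]10  (head at position 1)
Step 2: move right → 00[q0]0  (head at position 2)
Step 3: move right → 001[q0]□  (head at position 3)
Step 4: move left → 00[q1]1□  (head at position 2)

After 4 steps, the head is at position 2.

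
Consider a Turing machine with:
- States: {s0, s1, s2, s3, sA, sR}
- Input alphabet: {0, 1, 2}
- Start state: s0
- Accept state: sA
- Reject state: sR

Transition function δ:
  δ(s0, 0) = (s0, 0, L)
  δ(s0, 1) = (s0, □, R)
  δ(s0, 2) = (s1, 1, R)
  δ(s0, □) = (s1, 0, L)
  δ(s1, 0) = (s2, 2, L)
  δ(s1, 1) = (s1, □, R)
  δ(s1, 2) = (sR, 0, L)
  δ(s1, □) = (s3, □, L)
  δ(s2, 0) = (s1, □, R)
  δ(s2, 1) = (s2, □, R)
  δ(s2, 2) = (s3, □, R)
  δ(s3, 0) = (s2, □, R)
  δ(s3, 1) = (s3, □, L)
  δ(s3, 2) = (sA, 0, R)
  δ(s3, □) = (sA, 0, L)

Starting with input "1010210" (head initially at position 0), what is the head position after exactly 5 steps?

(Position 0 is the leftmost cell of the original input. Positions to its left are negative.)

Execution trace (head position shown):
Step 0: [s0]1010210  (head at position 0)
Step 1: move right → □[s0]010210  (head at position 1)
Step 2: move left → [s0]□010210  (head at position 0)
Step 3: move left → [s1]□0010210  (head at position -1)
Step 4: move left → [s3]□□0010210  (head at position -2)
Step 5: move left → [sA]□0□0010210  (head at position -3)

After 5 steps, the head is at position -3.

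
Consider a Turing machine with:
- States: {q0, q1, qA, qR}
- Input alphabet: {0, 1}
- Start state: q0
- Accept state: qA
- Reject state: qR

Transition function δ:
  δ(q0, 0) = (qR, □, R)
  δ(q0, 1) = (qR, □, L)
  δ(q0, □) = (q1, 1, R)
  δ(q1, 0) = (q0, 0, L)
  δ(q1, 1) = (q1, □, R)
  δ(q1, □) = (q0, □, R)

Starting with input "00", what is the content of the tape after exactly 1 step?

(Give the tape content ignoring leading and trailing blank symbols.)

Execution trace:
Initial: [q0]00
Step 1: δ(q0, 0) = (qR, □, R) → □[qR]0

The machine reaches the reject state qR and halts.

After 1 step, the tape (ignoring leading/trailing blanks) is: 0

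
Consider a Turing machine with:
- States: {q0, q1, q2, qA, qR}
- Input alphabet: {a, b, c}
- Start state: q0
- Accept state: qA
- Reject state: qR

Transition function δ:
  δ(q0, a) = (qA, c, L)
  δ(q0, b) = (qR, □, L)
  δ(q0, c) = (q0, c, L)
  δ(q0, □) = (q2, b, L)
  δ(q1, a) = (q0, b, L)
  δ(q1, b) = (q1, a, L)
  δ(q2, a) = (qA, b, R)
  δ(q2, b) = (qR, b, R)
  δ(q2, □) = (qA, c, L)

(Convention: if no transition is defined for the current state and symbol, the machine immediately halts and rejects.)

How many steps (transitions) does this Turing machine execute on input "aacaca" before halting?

Execution trace:
Initial: [q0]aacaca
Step 1: δ(q0, a) = (qA, c, L) → [qA]□cacaca

The machine reaches the accept state qA and halts.

The machine executed 1 step before halting.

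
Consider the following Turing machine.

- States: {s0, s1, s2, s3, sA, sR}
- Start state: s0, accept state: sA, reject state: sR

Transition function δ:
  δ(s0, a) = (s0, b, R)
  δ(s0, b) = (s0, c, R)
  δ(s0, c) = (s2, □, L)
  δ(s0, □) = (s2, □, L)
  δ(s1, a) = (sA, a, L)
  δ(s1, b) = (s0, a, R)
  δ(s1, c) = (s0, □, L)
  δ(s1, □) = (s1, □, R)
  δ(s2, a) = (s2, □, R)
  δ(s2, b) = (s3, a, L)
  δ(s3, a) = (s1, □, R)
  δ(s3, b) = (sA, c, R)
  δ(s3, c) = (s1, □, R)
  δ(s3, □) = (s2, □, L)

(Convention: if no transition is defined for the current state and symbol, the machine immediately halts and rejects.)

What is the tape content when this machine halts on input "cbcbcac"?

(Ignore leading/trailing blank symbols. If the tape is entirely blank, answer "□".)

Execution trace:
Initial: [s0]cbcbcac
Step 1: δ(s0, c) = (s2, □, L) → [s2]□□bcbcac

No transition is defined for δ(s2, □). By convention the machine halts and rejects.

Final tape (ignoring leading/trailing blanks): bcbcac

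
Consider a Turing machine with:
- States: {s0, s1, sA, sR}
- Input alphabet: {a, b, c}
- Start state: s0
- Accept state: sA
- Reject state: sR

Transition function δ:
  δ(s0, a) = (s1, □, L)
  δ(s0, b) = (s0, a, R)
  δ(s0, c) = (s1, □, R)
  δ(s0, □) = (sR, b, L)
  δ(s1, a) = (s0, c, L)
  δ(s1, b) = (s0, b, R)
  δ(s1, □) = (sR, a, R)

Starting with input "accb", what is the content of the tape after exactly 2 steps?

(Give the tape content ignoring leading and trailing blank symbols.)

Execution trace:
Initial: [s0]accb
Step 1: δ(s0, a) = (s1, □, L) → [s1]□□ccb
Step 2: δ(s1, □) = (sR, a, R) → a[sR]□ccb

The machine reaches the reject state sR and halts.

After 2 steps, the tape (ignoring leading/trailing blanks) is: a□ccb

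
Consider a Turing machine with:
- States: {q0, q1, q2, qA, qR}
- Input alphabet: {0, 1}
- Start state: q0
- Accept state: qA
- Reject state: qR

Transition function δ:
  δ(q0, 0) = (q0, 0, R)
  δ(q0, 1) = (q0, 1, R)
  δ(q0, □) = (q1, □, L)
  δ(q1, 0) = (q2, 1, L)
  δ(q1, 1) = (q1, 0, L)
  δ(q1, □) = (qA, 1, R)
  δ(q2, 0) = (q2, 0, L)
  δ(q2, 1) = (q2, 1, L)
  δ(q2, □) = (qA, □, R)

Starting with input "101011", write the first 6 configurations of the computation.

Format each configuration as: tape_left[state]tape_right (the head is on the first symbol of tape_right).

Transitions applied:
Step 1: δ(q0, 1) = (q0, 1, R)
Step 2: δ(q0, 0) = (q0, 0, R)
Step 3: δ(q0, 1) = (q0, 1, R)
Step 4: δ(q0, 0) = (q0, 0, R)
Step 5: δ(q0, 1) = (q0, 1, R)

The first 6 configurations are:
[q0]101011 ⊢ 1[q0]01011 ⊢ 10[q0]1011 ⊢ 101[q0]011 ⊢ 1010[q0]11 ⊢ 10101[q0]1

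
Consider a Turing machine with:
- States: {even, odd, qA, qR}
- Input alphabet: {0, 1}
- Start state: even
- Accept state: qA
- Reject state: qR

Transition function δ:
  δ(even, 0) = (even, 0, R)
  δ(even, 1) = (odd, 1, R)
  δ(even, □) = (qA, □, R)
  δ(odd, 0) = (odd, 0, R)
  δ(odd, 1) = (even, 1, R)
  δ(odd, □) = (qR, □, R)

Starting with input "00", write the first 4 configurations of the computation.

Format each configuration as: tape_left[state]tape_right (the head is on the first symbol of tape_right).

Transitions applied:
Step 1: δ(even, 0) = (even, 0, R)
Step 2: δ(even, 0) = (even, 0, R)
Step 3: δ(even, □) = (qA, □, R)

The first 4 configurations are:
[even]00 ⊢ 0[even]0 ⊢ 00[even]□ ⊢ 00□[qA]□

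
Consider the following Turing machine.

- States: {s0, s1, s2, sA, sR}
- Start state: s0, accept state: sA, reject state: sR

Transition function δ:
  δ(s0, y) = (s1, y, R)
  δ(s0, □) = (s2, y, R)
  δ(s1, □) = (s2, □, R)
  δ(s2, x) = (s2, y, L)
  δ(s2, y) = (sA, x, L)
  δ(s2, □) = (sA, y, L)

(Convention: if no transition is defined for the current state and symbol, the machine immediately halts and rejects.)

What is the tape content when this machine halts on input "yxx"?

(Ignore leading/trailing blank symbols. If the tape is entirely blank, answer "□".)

Execution trace:
Initial: [s0]yxx
Step 1: δ(s0, y) = (s1, y, R) → y[s1]xx

No transition is defined for δ(s1, x). By convention the machine halts and rejects.

Final tape (ignoring leading/trailing blanks): yxx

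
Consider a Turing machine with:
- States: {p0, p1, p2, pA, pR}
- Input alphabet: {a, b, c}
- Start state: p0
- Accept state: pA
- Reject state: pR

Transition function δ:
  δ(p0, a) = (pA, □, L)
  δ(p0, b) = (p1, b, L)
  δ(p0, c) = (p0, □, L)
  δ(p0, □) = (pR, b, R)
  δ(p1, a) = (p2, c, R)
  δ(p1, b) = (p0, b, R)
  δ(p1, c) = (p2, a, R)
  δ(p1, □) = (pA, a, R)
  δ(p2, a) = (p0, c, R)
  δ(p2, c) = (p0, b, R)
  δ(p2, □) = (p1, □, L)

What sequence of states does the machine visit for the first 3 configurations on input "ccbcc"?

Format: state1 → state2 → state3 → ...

Execution trace:
Initial: [p0]ccbcc
Step 1: δ(p0, c) = (p0, □, L) → [p0]□□cbcc
Step 2: δ(p0, □) = (pR, b, R) → b[pR]□cbcc

The machine reaches the reject state pR and halts.

State sequence: p0 → p0 → pR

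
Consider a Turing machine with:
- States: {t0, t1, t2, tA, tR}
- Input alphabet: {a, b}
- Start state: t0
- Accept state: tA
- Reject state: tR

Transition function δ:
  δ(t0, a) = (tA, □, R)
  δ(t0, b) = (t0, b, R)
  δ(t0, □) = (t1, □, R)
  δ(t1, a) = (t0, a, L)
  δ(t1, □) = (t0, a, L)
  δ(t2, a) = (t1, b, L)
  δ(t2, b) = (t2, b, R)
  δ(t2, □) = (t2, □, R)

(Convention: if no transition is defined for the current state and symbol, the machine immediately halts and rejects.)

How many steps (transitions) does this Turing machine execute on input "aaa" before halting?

Execution trace:
Initial: [t0]aaa
Step 1: δ(t0, a) = (tA, □, R) → □[tA]aa

The machine reaches the accept state tA and halts.

The machine executed 1 step before halting.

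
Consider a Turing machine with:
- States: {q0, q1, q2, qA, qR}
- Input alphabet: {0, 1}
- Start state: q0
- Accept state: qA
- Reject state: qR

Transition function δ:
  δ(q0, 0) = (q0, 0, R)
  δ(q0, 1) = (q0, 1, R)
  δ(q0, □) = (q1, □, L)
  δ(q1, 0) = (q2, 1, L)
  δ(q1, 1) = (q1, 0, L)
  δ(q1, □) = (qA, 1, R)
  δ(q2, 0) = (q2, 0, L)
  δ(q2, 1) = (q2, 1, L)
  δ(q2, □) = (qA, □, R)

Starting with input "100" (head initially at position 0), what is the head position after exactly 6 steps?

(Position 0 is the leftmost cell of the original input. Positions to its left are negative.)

Execution trace (head position shown):
Step 0: [q0]100  (head at position 0)
Step 1: move right → 1[q0]00  (head at position 1)
Step 2: move right → 10[q0]0  (head at position 2)
Step 3: move right → 100[q0]□  (head at position 3)
Step 4: move left → 10[q1]0□  (head at position 2)
Step 5: move left → 1[q2]01□  (head at position 1)
Step 6: move left → [q2]101□  (head at position 0)

After 6 steps, the head is at position 0.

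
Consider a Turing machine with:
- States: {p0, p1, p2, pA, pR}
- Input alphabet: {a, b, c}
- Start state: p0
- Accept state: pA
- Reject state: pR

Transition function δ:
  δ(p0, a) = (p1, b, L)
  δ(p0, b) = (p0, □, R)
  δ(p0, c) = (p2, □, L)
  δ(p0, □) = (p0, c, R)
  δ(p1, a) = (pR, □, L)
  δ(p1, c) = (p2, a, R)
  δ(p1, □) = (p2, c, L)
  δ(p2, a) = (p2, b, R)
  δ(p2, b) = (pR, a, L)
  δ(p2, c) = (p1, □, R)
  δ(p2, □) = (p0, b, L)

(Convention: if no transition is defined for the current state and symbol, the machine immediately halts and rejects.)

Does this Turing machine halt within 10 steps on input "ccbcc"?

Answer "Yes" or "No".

Execution trace:
Initial: [p0]ccbcc
Step 1: δ(p0, c) = (p2, □, L) → [p2]□□cbcc
Step 2: δ(p2, □) = (p0, b, L) → [p0]□b□cbcc
Step 3: δ(p0, □) = (p0, c, R) → c[p0]b□cbcc
Step 4: δ(p0, b) = (p0, □, R) → c□[p0]□cbcc
Step 5: δ(p0, □) = (p0, c, R) → c□c[p0]cbcc
Step 6: δ(p0, c) = (p2, □, L) → c□[p2]c□bcc
Step 7: δ(p2, c) = (p1, □, R) → c□□[p1]□bcc
Step 8: δ(p1, □) = (p2, c, L) → c□[p2]□cbcc
Step 9: δ(p2, □) = (p0, b, L) → c[p0]□bcbcc
Step 10: δ(p0, □) = (p0, c, R) → cc[p0]bcbcc

The machine has not reached a halting state after 10 steps.
The machine did not halt within the 10-step bound.

Answer: No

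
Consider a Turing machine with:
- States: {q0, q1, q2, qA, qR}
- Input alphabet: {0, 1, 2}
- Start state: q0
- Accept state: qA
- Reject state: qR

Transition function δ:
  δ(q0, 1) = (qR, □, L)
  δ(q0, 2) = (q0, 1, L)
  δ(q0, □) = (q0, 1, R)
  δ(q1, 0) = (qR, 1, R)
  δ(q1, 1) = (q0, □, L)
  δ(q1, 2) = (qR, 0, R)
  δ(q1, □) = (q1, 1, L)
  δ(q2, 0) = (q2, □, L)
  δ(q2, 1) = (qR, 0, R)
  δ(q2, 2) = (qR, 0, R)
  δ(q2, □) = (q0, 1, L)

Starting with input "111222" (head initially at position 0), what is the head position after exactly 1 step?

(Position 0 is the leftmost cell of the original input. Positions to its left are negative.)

Execution trace (head position shown):
Step 0: [q0]111222  (head at position 0)
Step 1: move left → [qR]□□11222  (head at position -1)

After 1 step, the head is at position -1.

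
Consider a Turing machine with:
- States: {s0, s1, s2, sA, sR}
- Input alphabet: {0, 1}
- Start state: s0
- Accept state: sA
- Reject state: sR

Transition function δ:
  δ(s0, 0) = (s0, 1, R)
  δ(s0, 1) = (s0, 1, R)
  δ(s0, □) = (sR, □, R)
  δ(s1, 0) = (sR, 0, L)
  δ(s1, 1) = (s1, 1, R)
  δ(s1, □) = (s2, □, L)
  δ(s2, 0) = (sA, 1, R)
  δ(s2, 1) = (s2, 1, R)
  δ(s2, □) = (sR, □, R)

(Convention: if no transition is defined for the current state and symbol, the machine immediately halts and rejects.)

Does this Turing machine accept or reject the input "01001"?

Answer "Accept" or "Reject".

Execution trace:
Initial: [s0]01001
Step 1: δ(s0, 0) = (s0, 1, R) → 1[s0]1001
Step 2: δ(s0, 1) = (s0, 1, R) → 11[s0]001
Step 3: δ(s0, 0) = (s0, 1, R) → 111[s0]01
Step 4: δ(s0, 0) = (s0, 1, R) → 1111[s0]1
Step 5: δ(s0, 1) = (s0, 1, R) → 11111[s0]□
Step 6: δ(s0, □) = (sR, □, R) → 11111□[sR]□

The machine reaches the reject state sR and halts.

Answer: Reject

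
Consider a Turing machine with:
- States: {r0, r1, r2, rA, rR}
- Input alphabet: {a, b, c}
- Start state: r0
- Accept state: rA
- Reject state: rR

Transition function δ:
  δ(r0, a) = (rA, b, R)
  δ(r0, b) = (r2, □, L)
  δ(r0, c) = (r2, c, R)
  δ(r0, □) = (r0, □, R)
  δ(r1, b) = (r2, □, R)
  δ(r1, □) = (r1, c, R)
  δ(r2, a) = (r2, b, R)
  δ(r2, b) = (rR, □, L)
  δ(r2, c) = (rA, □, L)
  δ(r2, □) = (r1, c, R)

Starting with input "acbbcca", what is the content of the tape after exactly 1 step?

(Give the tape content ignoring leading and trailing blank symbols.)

Execution trace:
Initial: [r0]acbbcca
Step 1: δ(r0, a) = (rA, b, R) → b[rA]cbbcca

The machine reaches the accept state rA and halts.

After 1 step, the tape (ignoring leading/trailing blanks) is: bcbbcca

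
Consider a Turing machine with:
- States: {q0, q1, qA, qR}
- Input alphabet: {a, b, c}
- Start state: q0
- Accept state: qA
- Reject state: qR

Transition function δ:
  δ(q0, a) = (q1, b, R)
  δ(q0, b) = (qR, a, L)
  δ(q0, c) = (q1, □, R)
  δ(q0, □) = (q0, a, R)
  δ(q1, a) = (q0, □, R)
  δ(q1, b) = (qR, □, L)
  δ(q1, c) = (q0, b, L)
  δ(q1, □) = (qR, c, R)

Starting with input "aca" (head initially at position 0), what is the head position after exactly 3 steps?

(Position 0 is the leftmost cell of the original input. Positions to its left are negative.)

Execution trace (head position shown):
Step 0: [q0]aca  (head at position 0)
Step 1: move right → b[q1]ca  (head at position 1)
Step 2: move left → [q0]bba  (head at position 0)
Step 3: move left → [qR]□aba  (head at position -1)

After 3 steps, the head is at position -1.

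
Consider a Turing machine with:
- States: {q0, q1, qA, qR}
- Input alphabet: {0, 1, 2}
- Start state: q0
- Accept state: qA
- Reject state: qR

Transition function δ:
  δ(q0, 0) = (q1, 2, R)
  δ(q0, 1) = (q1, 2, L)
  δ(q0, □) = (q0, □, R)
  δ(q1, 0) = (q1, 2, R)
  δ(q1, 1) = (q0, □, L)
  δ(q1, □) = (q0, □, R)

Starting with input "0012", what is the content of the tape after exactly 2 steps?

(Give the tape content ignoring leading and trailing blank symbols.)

Execution trace:
Initial: [q0]0012
Step 1: δ(q0, 0) = (q1, 2, R) → 2[q1]012
Step 2: δ(q1, 0) = (q1, 2, R) → 22[q1]12

After 2 steps, the tape (ignoring leading/trailing blanks) is: 2212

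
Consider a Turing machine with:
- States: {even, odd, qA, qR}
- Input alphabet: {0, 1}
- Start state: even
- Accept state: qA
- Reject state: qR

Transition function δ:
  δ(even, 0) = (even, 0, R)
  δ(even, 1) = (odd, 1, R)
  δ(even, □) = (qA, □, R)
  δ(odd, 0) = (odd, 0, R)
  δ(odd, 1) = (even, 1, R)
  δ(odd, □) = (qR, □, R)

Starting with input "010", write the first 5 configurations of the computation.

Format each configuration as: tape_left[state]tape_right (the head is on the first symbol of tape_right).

Transitions applied:
Step 1: δ(even, 0) = (even, 0, R)
Step 2: δ(even, 1) = (odd, 1, R)
Step 3: δ(odd, 0) = (odd, 0, R)
Step 4: δ(odd, □) = (qR, □, R)

The first 5 configurations are:
[even]010 ⊢ 0[even]10 ⊢ 01[odd]0 ⊢ 010[odd]□ ⊢ 010□[qR]□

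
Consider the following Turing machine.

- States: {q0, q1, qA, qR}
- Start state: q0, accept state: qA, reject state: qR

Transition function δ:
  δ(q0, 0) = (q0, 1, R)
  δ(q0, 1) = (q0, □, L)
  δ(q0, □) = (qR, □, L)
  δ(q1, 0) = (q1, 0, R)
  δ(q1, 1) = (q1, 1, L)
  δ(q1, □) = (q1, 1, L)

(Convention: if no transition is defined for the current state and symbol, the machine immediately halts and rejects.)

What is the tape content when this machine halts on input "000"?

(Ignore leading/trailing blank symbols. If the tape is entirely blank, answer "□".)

Execution trace:
Initial: [q0]000
Step 1: δ(q0, 0) = (q0, 1, R) → 1[q0]00
Step 2: δ(q0, 0) = (q0, 1, R) → 11[q0]0
Step 3: δ(q0, 0) = (q0, 1, R) → 111[q0]□
Step 4: δ(q0, □) = (qR, □, L) → 11[qR]1□

The machine reaches the reject state qR and halts.

Final tape (ignoring leading/trailing blanks): 111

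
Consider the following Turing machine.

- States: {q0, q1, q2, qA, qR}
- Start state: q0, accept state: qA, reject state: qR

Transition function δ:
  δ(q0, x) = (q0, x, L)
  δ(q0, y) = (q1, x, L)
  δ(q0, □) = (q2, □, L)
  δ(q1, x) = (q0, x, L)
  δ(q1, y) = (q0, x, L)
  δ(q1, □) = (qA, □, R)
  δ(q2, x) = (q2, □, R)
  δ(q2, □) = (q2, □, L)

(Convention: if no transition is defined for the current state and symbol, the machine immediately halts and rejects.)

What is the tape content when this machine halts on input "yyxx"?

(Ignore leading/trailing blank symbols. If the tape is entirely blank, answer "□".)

Execution trace:
Initial: [q0]yyxx
Step 1: δ(q0, y) = (q1, x, L) → [q1]□xyxx
Step 2: δ(q1, □) = (qA, □, R) → □[qA]xyxx

The machine reaches the accept state qA and halts.

Final tape (ignoring leading/trailing blanks): xyxx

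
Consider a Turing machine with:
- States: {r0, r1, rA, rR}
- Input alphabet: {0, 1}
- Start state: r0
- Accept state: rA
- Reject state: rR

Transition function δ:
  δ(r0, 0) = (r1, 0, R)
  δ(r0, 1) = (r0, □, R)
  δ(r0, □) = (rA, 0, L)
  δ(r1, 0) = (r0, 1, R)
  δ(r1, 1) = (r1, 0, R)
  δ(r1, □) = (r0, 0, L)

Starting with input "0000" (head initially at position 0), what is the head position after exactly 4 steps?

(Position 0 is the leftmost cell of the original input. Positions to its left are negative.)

Execution trace (head position shown):
Step 0: [r0]0000  (head at position 0)
Step 1: move right → 0[r1]000  (head at position 1)
Step 2: move right → 01[r0]00  (head at position 2)
Step 3: move right → 010[r1]0  (head at position 3)
Step 4: move right → 0101[r0]□  (head at position 4)

After 4 steps, the head is at position 4.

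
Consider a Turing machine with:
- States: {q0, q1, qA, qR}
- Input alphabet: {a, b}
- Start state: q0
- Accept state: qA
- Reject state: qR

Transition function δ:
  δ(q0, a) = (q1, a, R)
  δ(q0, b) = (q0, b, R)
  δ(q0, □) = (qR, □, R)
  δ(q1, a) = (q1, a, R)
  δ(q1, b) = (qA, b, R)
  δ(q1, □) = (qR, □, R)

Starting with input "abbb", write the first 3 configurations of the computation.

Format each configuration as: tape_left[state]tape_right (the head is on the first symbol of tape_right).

Transitions applied:
Step 1: δ(q0, a) = (q1, a, R)
Step 2: δ(q1, b) = (qA, b, R)

The first 3 configurations are:
[q0]abbb ⊢ a[q1]bbb ⊢ ab[qA]bb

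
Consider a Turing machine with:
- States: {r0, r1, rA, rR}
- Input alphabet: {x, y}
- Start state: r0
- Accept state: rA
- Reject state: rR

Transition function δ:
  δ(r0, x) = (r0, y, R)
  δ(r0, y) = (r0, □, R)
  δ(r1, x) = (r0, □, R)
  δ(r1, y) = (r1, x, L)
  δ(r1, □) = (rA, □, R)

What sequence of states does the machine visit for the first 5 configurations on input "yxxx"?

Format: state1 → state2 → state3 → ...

Execution trace:
Initial: [r0]yxxx
Step 1: δ(r0, y) = (r0, □, R) → □[r0]xxx
Step 2: δ(r0, x) = (r0, y, R) → □y[r0]xx
Step 3: δ(r0, x) = (r0, y, R) → □yy[r0]x
Step 4: δ(r0, x) = (r0, y, R) → □yyy[r0]□

No transition is defined for δ(r0, □). By convention the machine halts and rejects.

State sequence: r0 → r0 → r0 → r0 → r0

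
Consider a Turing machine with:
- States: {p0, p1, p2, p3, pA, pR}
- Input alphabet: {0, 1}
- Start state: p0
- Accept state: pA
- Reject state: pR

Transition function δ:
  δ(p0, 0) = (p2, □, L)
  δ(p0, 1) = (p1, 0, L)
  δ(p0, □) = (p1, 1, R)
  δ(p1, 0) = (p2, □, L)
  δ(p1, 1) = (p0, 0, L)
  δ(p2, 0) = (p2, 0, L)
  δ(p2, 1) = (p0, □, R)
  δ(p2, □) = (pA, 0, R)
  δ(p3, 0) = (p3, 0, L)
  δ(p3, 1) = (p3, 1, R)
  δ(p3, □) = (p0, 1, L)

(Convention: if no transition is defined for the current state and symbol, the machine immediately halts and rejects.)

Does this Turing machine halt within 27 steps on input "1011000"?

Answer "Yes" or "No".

Execution trace:
Initial: [p0]1011000
Step 1: δ(p0, 1) = (p1, 0, L) → [p1]□0011000

No transition is defined for δ(p1, □). By convention the machine halts and rejects.
The machine halted after 1 step (within the 27-step bound).

Answer: Yes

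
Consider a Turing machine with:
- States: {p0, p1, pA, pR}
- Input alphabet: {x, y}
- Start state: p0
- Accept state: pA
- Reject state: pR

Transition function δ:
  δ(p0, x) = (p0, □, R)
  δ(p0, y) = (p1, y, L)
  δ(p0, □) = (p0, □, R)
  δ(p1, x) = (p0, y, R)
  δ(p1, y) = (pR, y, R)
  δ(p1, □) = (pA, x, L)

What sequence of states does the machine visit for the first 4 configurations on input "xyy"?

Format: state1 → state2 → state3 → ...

Execution trace:
Initial: [p0]xyy
Step 1: δ(p0, x) = (p0, □, R) → □[p0]yy
Step 2: δ(p0, y) = (p1, y, L) → [p1]□yy
Step 3: δ(p1, □) = (pA, x, L) → [pA]□xyy

The machine reaches the accept state pA and halts.

State sequence: p0 → p0 → p1 → pA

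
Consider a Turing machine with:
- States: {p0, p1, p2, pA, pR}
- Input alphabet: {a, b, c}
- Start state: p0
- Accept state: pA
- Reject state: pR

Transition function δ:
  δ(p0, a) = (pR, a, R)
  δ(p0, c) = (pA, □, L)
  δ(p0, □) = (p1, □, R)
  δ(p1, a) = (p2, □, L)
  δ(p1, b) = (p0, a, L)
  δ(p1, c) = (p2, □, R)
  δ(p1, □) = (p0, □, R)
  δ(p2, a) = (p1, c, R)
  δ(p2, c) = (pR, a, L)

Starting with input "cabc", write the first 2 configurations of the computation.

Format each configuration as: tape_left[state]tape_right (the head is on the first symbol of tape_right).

Transitions applied:
Step 1: δ(p0, c) = (pA, □, L)

The first 2 configurations are:
[p0]cabc ⊢ [pA]□□abc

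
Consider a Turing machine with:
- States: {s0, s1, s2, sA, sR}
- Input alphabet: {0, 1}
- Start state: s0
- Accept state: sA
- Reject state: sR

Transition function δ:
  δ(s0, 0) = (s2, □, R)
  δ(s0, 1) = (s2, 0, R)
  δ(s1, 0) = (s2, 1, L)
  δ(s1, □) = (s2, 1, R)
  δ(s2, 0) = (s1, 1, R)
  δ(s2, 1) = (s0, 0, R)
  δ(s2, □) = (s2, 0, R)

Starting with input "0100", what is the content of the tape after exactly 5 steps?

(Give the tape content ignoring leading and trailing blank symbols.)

Execution trace:
Initial: [s0]0100
Step 1: δ(s0, 0) = (s2, □, R) → □[s2]100
Step 2: δ(s2, 1) = (s0, 0, R) → □0[s0]00
Step 3: δ(s0, 0) = (s2, □, R) → □0□[s2]0
Step 4: δ(s2, 0) = (s1, 1, R) → □0□1[s1]□
Step 5: δ(s1, □) = (s2, 1, R) → □0□11[s2]□

After 5 steps, the tape (ignoring leading/trailing blanks) is: 0□11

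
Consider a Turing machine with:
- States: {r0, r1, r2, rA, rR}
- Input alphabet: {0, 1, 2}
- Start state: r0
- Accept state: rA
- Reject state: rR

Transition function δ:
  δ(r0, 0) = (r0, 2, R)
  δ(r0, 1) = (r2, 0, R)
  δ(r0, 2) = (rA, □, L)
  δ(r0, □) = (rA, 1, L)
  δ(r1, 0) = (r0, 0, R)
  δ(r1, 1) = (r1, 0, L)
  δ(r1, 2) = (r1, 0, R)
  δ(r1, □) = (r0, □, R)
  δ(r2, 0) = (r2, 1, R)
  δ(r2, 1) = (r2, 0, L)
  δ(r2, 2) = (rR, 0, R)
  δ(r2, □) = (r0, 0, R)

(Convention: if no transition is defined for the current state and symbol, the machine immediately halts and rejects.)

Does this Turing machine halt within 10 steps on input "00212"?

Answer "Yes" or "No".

Execution trace:
Initial: [r0]00212
Step 1: δ(r0, 0) = (r0, 2, R) → 2[r0]0212
Step 2: δ(r0, 0) = (r0, 2, R) → 22[r0]212
Step 3: δ(r0, 2) = (rA, □, L) → 2[rA]2□12

The machine reaches the accept state rA and halts.
The machine halted after 3 steps (within the 10-step bound).

Answer: Yes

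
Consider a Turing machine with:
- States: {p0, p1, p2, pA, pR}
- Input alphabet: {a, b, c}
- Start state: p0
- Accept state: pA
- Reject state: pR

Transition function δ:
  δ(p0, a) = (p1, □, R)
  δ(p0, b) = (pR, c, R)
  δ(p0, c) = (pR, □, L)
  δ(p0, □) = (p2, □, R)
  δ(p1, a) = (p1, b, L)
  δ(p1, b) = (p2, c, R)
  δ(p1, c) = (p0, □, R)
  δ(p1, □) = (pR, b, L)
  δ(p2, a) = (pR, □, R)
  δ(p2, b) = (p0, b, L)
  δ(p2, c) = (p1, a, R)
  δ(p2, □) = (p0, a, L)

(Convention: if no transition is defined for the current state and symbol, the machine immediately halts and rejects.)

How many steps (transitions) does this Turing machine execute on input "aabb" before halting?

Execution trace:
Initial: [p0]aabb
Step 1: δ(p0, a) = (p1, □, R) → □[p1]abb
Step 2: δ(p1, a) = (p1, b, L) → [p1]□bbb
Step 3: δ(p1, □) = (pR, b, L) → [pR]□bbbb

The machine reaches the reject state pR and halts.

The machine executed 3 steps before halting.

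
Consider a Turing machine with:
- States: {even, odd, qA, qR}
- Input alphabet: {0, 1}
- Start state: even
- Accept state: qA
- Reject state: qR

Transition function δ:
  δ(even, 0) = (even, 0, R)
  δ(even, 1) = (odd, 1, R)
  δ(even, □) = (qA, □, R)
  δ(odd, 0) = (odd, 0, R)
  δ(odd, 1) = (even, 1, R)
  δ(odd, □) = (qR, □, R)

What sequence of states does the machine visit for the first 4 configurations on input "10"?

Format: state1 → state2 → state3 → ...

Execution trace:
Initial: [even]10
Step 1: δ(even, 1) = (odd, 1, R) → 1[odd]0
Step 2: δ(odd, 0) = (odd, 0, R) → 10[odd]□
Step 3: δ(odd, □) = (qR, □, R) → 10□[qR]□

The machine reaches the reject state qR and halts.

State sequence: even → odd → odd → qR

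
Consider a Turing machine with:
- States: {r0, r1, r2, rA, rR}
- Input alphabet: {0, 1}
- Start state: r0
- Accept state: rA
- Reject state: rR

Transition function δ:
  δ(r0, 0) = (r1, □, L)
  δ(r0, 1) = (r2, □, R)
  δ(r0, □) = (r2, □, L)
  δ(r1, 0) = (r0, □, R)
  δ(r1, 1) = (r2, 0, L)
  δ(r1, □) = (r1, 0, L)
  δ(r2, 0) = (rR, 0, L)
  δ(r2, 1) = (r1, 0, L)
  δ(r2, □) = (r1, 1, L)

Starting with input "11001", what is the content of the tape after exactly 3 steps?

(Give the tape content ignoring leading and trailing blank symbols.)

Execution trace:
Initial: [r0]11001
Step 1: δ(r0, 1) = (r2, □, R) → □[r2]1001
Step 2: δ(r2, 1) = (r1, 0, L) → [r1]□0001
Step 3: δ(r1, □) = (r1, 0, L) → [r1]□00001

After 3 steps, the tape (ignoring leading/trailing blanks) is: 00001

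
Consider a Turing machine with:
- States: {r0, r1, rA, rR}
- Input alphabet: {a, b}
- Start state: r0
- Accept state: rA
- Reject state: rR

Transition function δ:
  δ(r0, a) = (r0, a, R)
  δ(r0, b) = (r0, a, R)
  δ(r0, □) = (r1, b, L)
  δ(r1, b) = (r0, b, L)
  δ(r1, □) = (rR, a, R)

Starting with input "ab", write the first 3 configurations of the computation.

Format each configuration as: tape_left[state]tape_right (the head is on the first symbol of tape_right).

Transitions applied:
Step 1: δ(r0, a) = (r0, a, R)
Step 2: δ(r0, b) = (r0, a, R)

The first 3 configurations are:
[r0]ab ⊢ a[r0]b ⊢ aa[r0]□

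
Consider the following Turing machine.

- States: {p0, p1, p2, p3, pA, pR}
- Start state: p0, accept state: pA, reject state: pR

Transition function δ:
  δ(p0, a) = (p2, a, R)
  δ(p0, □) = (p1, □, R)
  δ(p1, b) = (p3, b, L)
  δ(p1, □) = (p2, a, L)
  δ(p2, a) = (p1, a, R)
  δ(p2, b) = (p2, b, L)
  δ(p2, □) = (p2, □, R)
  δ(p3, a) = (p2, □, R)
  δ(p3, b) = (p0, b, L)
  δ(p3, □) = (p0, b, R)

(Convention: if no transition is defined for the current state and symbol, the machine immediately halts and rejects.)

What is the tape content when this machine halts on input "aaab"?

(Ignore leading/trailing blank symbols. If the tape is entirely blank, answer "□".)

Execution trace:
Initial: [p0]aaab
Step 1: δ(p0, a) = (p2, a, R) → a[p2]aab
Step 2: δ(p2, a) = (p1, a, R) → aa[p1]ab

No transition is defined for δ(p1, a). By convention the machine halts and rejects.

Final tape (ignoring leading/trailing blanks): aaab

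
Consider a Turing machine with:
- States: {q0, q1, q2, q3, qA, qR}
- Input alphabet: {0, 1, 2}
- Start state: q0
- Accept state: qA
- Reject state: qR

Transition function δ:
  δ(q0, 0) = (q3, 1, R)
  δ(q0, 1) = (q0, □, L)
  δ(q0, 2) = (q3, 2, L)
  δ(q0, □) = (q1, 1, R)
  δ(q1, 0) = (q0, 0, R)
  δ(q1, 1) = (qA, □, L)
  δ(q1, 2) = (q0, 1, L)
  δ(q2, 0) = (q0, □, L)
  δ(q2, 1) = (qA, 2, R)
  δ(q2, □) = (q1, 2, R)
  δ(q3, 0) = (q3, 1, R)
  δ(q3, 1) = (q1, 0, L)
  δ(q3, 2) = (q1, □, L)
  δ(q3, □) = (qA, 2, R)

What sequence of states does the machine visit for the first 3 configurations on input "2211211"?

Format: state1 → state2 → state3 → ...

Execution trace:
Initial: [q0]2211211
Step 1: δ(q0, 2) = (q3, 2, L) → [q3]□2211211
Step 2: δ(q3, □) = (qA, 2, R) → 2[qA]2211211

The machine reaches the accept state qA and halts.

State sequence: q0 → q3 → qA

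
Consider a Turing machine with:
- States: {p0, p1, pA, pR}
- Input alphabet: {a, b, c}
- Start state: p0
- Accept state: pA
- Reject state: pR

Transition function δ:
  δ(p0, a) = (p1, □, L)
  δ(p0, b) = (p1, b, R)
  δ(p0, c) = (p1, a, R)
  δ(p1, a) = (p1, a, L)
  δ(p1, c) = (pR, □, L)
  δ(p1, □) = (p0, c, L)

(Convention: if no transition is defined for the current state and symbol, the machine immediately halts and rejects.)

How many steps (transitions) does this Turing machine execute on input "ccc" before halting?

Execution trace:
Initial: [p0]ccc
Step 1: δ(p0, c) = (p1, a, R) → a[p1]cc
Step 2: δ(p1, c) = (pR, □, L) → [pR]a□c

The machine reaches the reject state pR and halts.

The machine executed 2 steps before halting.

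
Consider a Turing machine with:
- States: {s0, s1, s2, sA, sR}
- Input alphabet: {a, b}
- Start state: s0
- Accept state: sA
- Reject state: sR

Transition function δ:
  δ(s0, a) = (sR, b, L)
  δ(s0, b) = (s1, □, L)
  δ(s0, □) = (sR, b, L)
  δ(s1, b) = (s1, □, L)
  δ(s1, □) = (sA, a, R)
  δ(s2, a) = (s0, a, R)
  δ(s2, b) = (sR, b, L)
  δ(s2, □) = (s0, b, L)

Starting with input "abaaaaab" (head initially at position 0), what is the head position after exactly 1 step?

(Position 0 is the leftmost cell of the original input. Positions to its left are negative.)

Execution trace (head position shown):
Step 0: [s0]abaaaaab  (head at position 0)
Step 1: move left → [sR]□bbaaaaab  (head at position -1)

After 1 step, the head is at position -1.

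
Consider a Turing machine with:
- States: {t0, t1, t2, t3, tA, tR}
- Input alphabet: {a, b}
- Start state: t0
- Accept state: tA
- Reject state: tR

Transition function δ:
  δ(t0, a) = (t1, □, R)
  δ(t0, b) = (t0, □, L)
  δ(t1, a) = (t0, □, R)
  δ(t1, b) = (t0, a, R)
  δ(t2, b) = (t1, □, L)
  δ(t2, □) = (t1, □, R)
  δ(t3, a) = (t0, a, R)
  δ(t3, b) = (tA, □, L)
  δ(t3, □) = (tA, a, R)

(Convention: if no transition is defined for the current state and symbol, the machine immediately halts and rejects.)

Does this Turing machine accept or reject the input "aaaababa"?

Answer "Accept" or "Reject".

Execution trace:
Initial: [t0]aaaababa
Step 1: δ(t0, a) = (t1, □, R) → □[t1]aaababa
Step 2: δ(t1, a) = (t0, □, R) → □□[t0]aababa
Step 3: δ(t0, a) = (t1, □, R) → □□□[t1]ababa
Step 4: δ(t1, a) = (t0, □, R) → □□□□[t0]baba
Step 5: δ(t0, b) = (t0, □, L) → □□□[t0]□□aba

No transition is defined for δ(t0, □). By convention the machine halts and rejects.

Answer: Reject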